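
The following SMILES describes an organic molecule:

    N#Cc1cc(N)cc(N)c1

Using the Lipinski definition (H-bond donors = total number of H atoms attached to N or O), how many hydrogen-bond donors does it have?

4

Donors: find every N or O and count the H atoms it carries.
  atom 1 (N): bond orders sum to 3 → 0 H
  atom 6 (N): bond orders sum to 1 → 2 H
  atom 9 (N): bond orders sum to 1 → 2 H
Lipinski HBD = 4.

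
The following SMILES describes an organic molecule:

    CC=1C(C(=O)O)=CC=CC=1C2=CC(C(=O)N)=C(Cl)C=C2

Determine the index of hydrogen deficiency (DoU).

Degree of unsaturation = (number of rings) + (number of π bonds).
Ring closures in the SMILES: 2.
π bonds: 8 double bonds (each 1 DoU) → 8 DoU from unsaturation.
Total DoU = 2 + 8 = 10.

10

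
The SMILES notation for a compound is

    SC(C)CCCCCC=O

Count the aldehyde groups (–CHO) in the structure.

The aldehyde motif appears at heavy-atom position 9 in the SMILES.
Other groups present: 1 thiol.
Aldehyde count: 1.

1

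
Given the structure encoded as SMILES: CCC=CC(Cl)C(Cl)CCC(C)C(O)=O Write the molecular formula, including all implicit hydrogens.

C11H18Cl2O2

Walk through each heavy atom and fill implicit hydrogens from standard valence (C 4, N 3, O 2, S 2, halogen 1):
  atom 1: C, bond orders sum to 1 (valence 4) → 3 H
  atom 2: C, bond orders sum to 2 (valence 4) → 2 H
  atom 3: C, bond orders sum to 3 (valence 4) → 1 H
  atom 4: C, bond orders sum to 3 (valence 4) → 1 H
  atom 5: C, bond orders sum to 3 (valence 4) → 1 H
  atom 6: Cl (halogen, monovalent) → 0 H
  atom 7: C, bond orders sum to 3 (valence 4) → 1 H
  atom 8: Cl (halogen, monovalent) → 0 H
  atom 9: C, bond orders sum to 2 (valence 4) → 2 H
  atom 10: C, bond orders sum to 2 (valence 4) → 2 H
  atom 11: C, bond orders sum to 3 (valence 4) → 1 H
  atom 12: C, bond orders sum to 1 (valence 4) → 3 H
  atom 13: C, bond orders sum to 4 (valence 4) → 0 H
  atom 14: O, bond orders sum to 1 (valence 2) → 1 H
  atom 15: O, bond orders sum to 2 (valence 2) → 0 H
Totals → C:11, H:18, Cl:2, O:2.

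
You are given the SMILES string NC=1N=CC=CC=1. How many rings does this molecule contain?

In SMILES, each pair of matching ring-closure digits denotes one ring-closing bond; the number of such bonds equals the number of independent rings.
Ring-closure bonds here: 1.

1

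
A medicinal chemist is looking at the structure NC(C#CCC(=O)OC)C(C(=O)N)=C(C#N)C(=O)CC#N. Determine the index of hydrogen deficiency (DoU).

10

Molecular formula: C13H12N4O4.
DoU = (2C + 2 + N − H − X) / 2, where X is the halogen count and O/S are ignored.
    = (2·13 + 2 + 4 − 12 − 0) / 2 = 20 / 2 = 10.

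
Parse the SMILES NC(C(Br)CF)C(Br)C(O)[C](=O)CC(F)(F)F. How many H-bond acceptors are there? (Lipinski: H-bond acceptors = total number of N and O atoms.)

3

N atoms: 1; O atoms: 2.
Lipinski HBA = 1 + 2 = 3.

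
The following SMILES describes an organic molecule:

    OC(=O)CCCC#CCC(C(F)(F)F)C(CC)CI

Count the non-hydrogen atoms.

Every atom symbol written in the SMILES (organic subset) is one heavy atom; implicit H are not written.
Heavy atoms by element → C:13, F:3, I:1, O:2.
Total: 19.

19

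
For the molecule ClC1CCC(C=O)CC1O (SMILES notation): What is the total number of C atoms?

7

Count every carbon token in the SMILES (each C, including those in ring-closure positions and inside branches).
Carbon count: 7.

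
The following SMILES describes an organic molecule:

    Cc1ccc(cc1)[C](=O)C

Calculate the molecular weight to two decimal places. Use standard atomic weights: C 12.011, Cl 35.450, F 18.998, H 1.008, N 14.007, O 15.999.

134.18 g/mol

First, the molecular formula is C9H10O (counting implicit H from valence).
  C: 9 × 12.011 = 108.099
  H: 10 × 1.008 = 10.080
  O: 1 × 15.999 = 15.999
Sum: 9×12.011 + 10×1.008 + 1×15.999 = 134.178 → 134.18 g/mol.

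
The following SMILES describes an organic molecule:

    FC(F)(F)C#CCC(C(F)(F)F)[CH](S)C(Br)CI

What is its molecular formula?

C9H8BrF6IS

Walk through each heavy atom and fill implicit hydrogens from standard valence (C 4, N 3, O 2, S 2, halogen 1):
  atom 1: F (halogen, monovalent) → 0 H
  atom 2: C, bond orders sum to 4 (valence 4) → 0 H
  atom 3: F (halogen, monovalent) → 0 H
  atom 4: F (halogen, monovalent) → 0 H
  atom 5: C, bond orders sum to 4 (valence 4) → 0 H
  atom 6: C, bond orders sum to 4 (valence 4) → 0 H
  atom 7: C, bond orders sum to 2 (valence 4) → 2 H
  atom 8: C, bond orders sum to 3 (valence 4) → 1 H
  atom 9: C, bond orders sum to 4 (valence 4) → 0 H
  atom 10: F (halogen, monovalent) → 0 H
  atom 11: F (halogen, monovalent) → 0 H
  atom 12: F (halogen, monovalent) → 0 H
  atom 13: C with explicit H count 1
  atom 14: S, bond orders sum to 1 (valence 2) → 1 H
  atom 15: C, bond orders sum to 3 (valence 4) → 1 H
  atom 16: Br (halogen, monovalent) → 0 H
  atom 17: C, bond orders sum to 2 (valence 4) → 2 H
  atom 18: I (halogen, monovalent) → 0 H
Totals → C:9, H:8, Br:1, F:6, I:1, S:1.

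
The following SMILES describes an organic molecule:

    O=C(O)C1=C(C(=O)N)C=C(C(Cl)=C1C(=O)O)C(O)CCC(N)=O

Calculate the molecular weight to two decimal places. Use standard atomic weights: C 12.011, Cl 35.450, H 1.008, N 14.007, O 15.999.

First, the molecular formula is C13H13ClN2O7 (counting implicit H from valence).
  C: 13 × 12.011 = 156.143
  Cl: 1 × 35.450 = 35.450
  H: 13 × 1.008 = 13.104
  N: 2 × 14.007 = 28.014
  O: 7 × 15.999 = 111.993
Sum: 13×12.011 + 1×35.450 + 13×1.008 + 2×14.007 + 7×15.999 = 344.704 → 344.70 g/mol.

344.70 g/mol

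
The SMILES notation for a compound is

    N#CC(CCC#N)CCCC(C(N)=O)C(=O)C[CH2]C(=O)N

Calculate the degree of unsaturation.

Molecular formula: C14H20N4O3.
DoU = (2C + 2 + N − H − X) / 2, where X is the halogen count and O/S are ignored.
    = (2·14 + 2 + 4 − 20 − 0) / 2 = 14 / 2 = 7.

7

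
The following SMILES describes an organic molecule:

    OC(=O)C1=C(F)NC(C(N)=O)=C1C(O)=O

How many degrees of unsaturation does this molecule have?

Molecular formula: C7H5FN2O5.
DoU = (2C + 2 + N − H − X) / 2, where X is the halogen count and O/S are ignored.
    = (2·7 + 2 + 2 − 5 − 1) / 2 = 12 / 2 = 6.

6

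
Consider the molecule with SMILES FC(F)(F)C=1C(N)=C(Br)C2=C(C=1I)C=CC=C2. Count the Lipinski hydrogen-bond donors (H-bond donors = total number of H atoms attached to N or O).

2

Donors: find every N or O and count the H atoms it carries.
  atom 7 (N): bond orders sum to 1 → 2 H
Lipinski HBD = 2.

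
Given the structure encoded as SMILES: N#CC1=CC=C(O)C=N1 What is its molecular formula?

Walk through each heavy atom and fill implicit hydrogens from standard valence (C 4, N 3, O 2, S 2, halogen 1):
  atom 1: N, bond orders sum to 3 (valence 3) → 0 H
  atom 2: C, bond orders sum to 4 (valence 4) → 0 H
  atom 3: C, bond orders sum to 4 (valence 4) → 0 H
  atom 4: C, bond orders sum to 3 (valence 4) → 1 H
  atom 5: C, bond orders sum to 3 (valence 4) → 1 H
  atom 6: C, bond orders sum to 4 (valence 4) → 0 H
  atom 7: O, bond orders sum to 1 (valence 2) → 1 H
  atom 8: C, bond orders sum to 3 (valence 4) → 1 H
  atom 9: N, bond orders sum to 3 (valence 3) → 0 H
Totals → C:6, H:4, N:2, O:1.
In Hill order: C6H4N2O.

C6H4N2O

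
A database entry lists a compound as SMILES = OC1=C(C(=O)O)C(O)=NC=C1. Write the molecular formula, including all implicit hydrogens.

Walk through each heavy atom and fill implicit hydrogens from standard valence (C 4, N 3, O 2, S 2, halogen 1):
  atom 1: O, bond orders sum to 1 (valence 2) → 1 H
  atom 2: C, bond orders sum to 4 (valence 4) → 0 H
  atom 3: C, bond orders sum to 4 (valence 4) → 0 H
  atom 4: C, bond orders sum to 4 (valence 4) → 0 H
  atom 5: O, bond orders sum to 2 (valence 2) → 0 H
  atom 6: O, bond orders sum to 1 (valence 2) → 1 H
  atom 7: C, bond orders sum to 4 (valence 4) → 0 H
  atom 8: O, bond orders sum to 1 (valence 2) → 1 H
  atom 9: N, bond orders sum to 3 (valence 3) → 0 H
  atom 10: C, bond orders sum to 3 (valence 4) → 1 H
  atom 11: C, bond orders sum to 3 (valence 4) → 1 H
Totals → C:6, H:5, N:1, O:4.

C6H5NO4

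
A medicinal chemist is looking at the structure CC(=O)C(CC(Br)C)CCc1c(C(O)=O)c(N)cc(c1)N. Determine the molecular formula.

C15H21BrN2O3

Walk through each heavy atom and fill implicit hydrogens from standard valence (C 4, N 3, O 2, S 2, halogen 1); for lowercase aromatic atoms, an aromatic c carries 1 H when it has two neighbours and 0 H with three, and aromatic n carries 0 H:
  atom 1: C, bond orders sum to 1 (valence 4) → 3 H
  atom 2: C, bond orders sum to 4 (valence 4) → 0 H
  atom 3: O, bond orders sum to 2 (valence 2) → 0 H
  atom 4: C, bond orders sum to 3 (valence 4) → 1 H
  atom 5: C, bond orders sum to 2 (valence 4) → 2 H
  atom 6: C, bond orders sum to 3 (valence 4) → 1 H
  atom 7: Br (halogen, monovalent) → 0 H
  atom 8: C, bond orders sum to 1 (valence 4) → 3 H
  atom 9: C, bond orders sum to 2 (valence 4) → 2 H
  atom 10: C, bond orders sum to 2 (valence 4) → 2 H
  atom 11: aromatic c, 3 neighbours → 0 H
  atom 12: aromatic c, 3 neighbours → 0 H
  atom 13: C, bond orders sum to 4 (valence 4) → 0 H
  atom 14: O, bond orders sum to 1 (valence 2) → 1 H
  atom 15: O, bond orders sum to 2 (valence 2) → 0 H
  atom 16: aromatic c, 3 neighbours → 0 H
  atom 17: N, bond orders sum to 1 (valence 3) → 2 H
  atom 18: aromatic c, 2 neighbours → 1 H
  atom 19: aromatic c, 3 neighbours → 0 H
  atom 20: aromatic c, 2 neighbours → 1 H
  atom 21: N, bond orders sum to 1 (valence 3) → 2 H
Totals → C:15, H:21, Br:1, N:2, O:3.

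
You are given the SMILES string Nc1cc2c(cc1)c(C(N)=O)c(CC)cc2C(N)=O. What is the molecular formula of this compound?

C14H15N3O2

Walk through each heavy atom and fill implicit hydrogens from standard valence (C 4, N 3, O 2, S 2, halogen 1); for lowercase aromatic atoms, an aromatic c carries 1 H when it has two neighbours and 0 H with three, and aromatic n carries 0 H:
  atom 1: N, bond orders sum to 1 (valence 3) → 2 H
  atom 2: aromatic c, 3 neighbours → 0 H
  atom 3: aromatic c, 2 neighbours → 1 H
  atom 4: aromatic c, 3 neighbours → 0 H
  atom 5: aromatic c, 3 neighbours → 0 H
  atom 6: aromatic c, 2 neighbours → 1 H
  atom 7: aromatic c, 2 neighbours → 1 H
  atom 8: aromatic c, 3 neighbours → 0 H
  atom 9: C, bond orders sum to 4 (valence 4) → 0 H
  atom 10: N, bond orders sum to 1 (valence 3) → 2 H
  atom 11: O, bond orders sum to 2 (valence 2) → 0 H
  atom 12: aromatic c, 3 neighbours → 0 H
  atom 13: C, bond orders sum to 2 (valence 4) → 2 H
  atom 14: C, bond orders sum to 1 (valence 4) → 3 H
  atom 15: aromatic c, 2 neighbours → 1 H
  atom 16: aromatic c, 3 neighbours → 0 H
  atom 17: C, bond orders sum to 4 (valence 4) → 0 H
  atom 18: N, bond orders sum to 1 (valence 3) → 2 H
  atom 19: O, bond orders sum to 2 (valence 2) → 0 H
Totals → C:14, H:15, N:3, O:2.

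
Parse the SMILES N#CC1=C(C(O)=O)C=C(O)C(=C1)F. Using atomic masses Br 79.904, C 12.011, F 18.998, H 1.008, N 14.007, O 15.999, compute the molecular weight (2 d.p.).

First, the molecular formula is C8H4FNO3 (counting implicit H from valence).
  C: 8 × 12.011 = 96.088
  F: 1 × 18.998 = 18.998
  H: 4 × 1.008 = 4.032
  N: 1 × 14.007 = 14.007
  O: 3 × 15.999 = 47.997
Sum: 8×12.011 + 1×18.998 + 4×1.008 + 1×14.007 + 3×15.999 = 181.122 → 181.12 g/mol.

181.12 g/mol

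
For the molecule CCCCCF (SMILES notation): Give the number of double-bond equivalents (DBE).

0

Degree of unsaturation = (number of rings) + (number of π bonds).
Ring closures in the SMILES: 0.
π bonds: none → 0 DoU from unsaturation.
Total DoU = 0 + 0 = 0.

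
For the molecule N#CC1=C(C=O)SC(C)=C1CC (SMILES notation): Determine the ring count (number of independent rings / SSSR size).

In SMILES, each pair of matching ring-closure digits denotes one ring-closing bond; the number of such bonds equals the number of independent rings.
Ring-closure bonds here: 1.

1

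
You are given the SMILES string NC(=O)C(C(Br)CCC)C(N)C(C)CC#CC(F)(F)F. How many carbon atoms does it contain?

13

Count every carbon token in the SMILES (each C, including those in ring-closure positions and inside branches).
Carbon count: 13.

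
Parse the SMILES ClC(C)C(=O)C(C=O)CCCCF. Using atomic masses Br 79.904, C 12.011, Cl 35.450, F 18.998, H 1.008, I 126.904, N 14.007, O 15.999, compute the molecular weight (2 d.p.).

First, the molecular formula is C9H14ClFO2 (counting implicit H from valence).
  C: 9 × 12.011 = 108.099
  Cl: 1 × 35.450 = 35.450
  F: 1 × 18.998 = 18.998
  H: 14 × 1.008 = 14.112
  O: 2 × 15.999 = 31.998
Sum: 9×12.011 + 1×35.450 + 1×18.998 + 14×1.008 + 2×15.999 = 208.657 → 208.66 g/mol.

208.66 g/mol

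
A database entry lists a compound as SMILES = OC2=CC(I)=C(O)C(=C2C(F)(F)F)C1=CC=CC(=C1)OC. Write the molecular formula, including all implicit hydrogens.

C14H10F3IO3

Walk through each heavy atom and fill implicit hydrogens from standard valence (C 4, N 3, O 2, S 2, halogen 1):
  atom 1: O, bond orders sum to 1 (valence 2) → 1 H
  atom 2: C, bond orders sum to 4 (valence 4) → 0 H
  atom 3: C, bond orders sum to 3 (valence 4) → 1 H
  atom 4: C, bond orders sum to 4 (valence 4) → 0 H
  atom 5: I (halogen, monovalent) → 0 H
  atom 6: C, bond orders sum to 4 (valence 4) → 0 H
  atom 7: O, bond orders sum to 1 (valence 2) → 1 H
  atom 8: C, bond orders sum to 4 (valence 4) → 0 H
  atom 9: C, bond orders sum to 4 (valence 4) → 0 H
  atom 10: C, bond orders sum to 4 (valence 4) → 0 H
  atom 11: F (halogen, monovalent) → 0 H
  atom 12: F (halogen, monovalent) → 0 H
  atom 13: F (halogen, monovalent) → 0 H
  atom 14: C, bond orders sum to 4 (valence 4) → 0 H
  atom 15: C, bond orders sum to 3 (valence 4) → 1 H
  atom 16: C, bond orders sum to 3 (valence 4) → 1 H
  atom 17: C, bond orders sum to 3 (valence 4) → 1 H
  atom 18: C, bond orders sum to 4 (valence 4) → 0 H
  atom 19: C, bond orders sum to 3 (valence 4) → 1 H
  atom 20: O, bond orders sum to 2 (valence 2) → 0 H
  atom 21: C, bond orders sum to 1 (valence 4) → 3 H
Totals → C:14, H:10, F:3, I:1, O:3.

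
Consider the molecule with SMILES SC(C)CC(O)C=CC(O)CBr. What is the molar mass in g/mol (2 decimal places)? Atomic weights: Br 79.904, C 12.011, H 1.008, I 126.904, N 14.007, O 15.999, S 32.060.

255.17 g/mol

First, the molecular formula is C8H15BrO2S (counting implicit H from valence).
  Br: 1 × 79.904 = 79.904
  C: 8 × 12.011 = 96.088
  H: 15 × 1.008 = 15.120
  O: 2 × 15.999 = 31.998
  S: 1 × 32.060 = 32.060
Sum: 1×79.904 + 8×12.011 + 15×1.008 + 2×15.999 + 1×32.060 = 255.170 → 255.17 g/mol.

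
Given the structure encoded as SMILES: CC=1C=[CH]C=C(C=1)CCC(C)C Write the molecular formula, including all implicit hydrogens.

C12H18

Walk through each heavy atom and fill implicit hydrogens from standard valence (C 4, N 3, O 2, S 2, halogen 1):
  atom 1: C, bond orders sum to 1 (valence 4) → 3 H
  atom 2: C, bond orders sum to 4 (valence 4) → 0 H
  atom 3: C, bond orders sum to 3 (valence 4) → 1 H
  atom 4: C with explicit H count 1
  atom 5: C, bond orders sum to 3 (valence 4) → 1 H
  atom 6: C, bond orders sum to 4 (valence 4) → 0 H
  atom 7: C, bond orders sum to 3 (valence 4) → 1 H
  atom 8: C, bond orders sum to 2 (valence 4) → 2 H
  atom 9: C, bond orders sum to 2 (valence 4) → 2 H
  atom 10: C, bond orders sum to 3 (valence 4) → 1 H
  atom 11: C, bond orders sum to 1 (valence 4) → 3 H
  atom 12: C, bond orders sum to 1 (valence 4) → 3 H
Totals → C:12, H:18.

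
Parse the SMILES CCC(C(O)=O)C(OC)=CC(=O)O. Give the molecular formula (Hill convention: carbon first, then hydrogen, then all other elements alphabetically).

C8H12O5

Walk through each heavy atom and fill implicit hydrogens from standard valence (C 4, N 3, O 2, S 2, halogen 1):
  atom 1: C, bond orders sum to 1 (valence 4) → 3 H
  atom 2: C, bond orders sum to 2 (valence 4) → 2 H
  atom 3: C, bond orders sum to 3 (valence 4) → 1 H
  atom 4: C, bond orders sum to 4 (valence 4) → 0 H
  atom 5: O, bond orders sum to 1 (valence 2) → 1 H
  atom 6: O, bond orders sum to 2 (valence 2) → 0 H
  atom 7: C, bond orders sum to 4 (valence 4) → 0 H
  atom 8: O, bond orders sum to 2 (valence 2) → 0 H
  atom 9: C, bond orders sum to 1 (valence 4) → 3 H
  atom 10: C, bond orders sum to 3 (valence 4) → 1 H
  atom 11: C, bond orders sum to 4 (valence 4) → 0 H
  atom 12: O, bond orders sum to 2 (valence 2) → 0 H
  atom 13: O, bond orders sum to 1 (valence 2) → 1 H
Totals → C:8, H:12, O:5.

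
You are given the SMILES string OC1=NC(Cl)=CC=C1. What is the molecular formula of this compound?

Walk through each heavy atom and fill implicit hydrogens from standard valence (C 4, N 3, O 2, S 2, halogen 1):
  atom 1: O, bond orders sum to 1 (valence 2) → 1 H
  atom 2: C, bond orders sum to 4 (valence 4) → 0 H
  atom 3: N, bond orders sum to 3 (valence 3) → 0 H
  atom 4: C, bond orders sum to 4 (valence 4) → 0 H
  atom 5: Cl (halogen, monovalent) → 0 H
  atom 6: C, bond orders sum to 3 (valence 4) → 1 H
  atom 7: C, bond orders sum to 3 (valence 4) → 1 H
  atom 8: C, bond orders sum to 3 (valence 4) → 1 H
Totals → C:5, H:4, Cl:1, N:1, O:1.

C5H4ClNO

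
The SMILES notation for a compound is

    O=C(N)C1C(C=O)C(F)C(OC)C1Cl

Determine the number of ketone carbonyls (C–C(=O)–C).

0

Scan the SMILES for the ketone motif — none present.
Groups that are present: 1 aldehyde, 1 amide, 1 ether.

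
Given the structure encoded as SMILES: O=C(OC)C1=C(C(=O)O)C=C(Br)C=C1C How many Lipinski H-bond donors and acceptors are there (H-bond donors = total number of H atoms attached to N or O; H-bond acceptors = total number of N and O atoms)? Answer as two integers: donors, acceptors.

1, 4

Donors: find every N or O and count the H atoms it carries.
  atom 1 (O): bond orders sum to 2 → 0 H
  atom 3 (O): bond orders sum to 2 → 0 H
  atom 8 (O): bond orders sum to 2 → 0 H
  atom 9 (O): bond orders sum to 1 → 1 H
Lipinski HBD = 1.
Acceptors: N atoms = 0, O atoms = 4 → HBA = 4.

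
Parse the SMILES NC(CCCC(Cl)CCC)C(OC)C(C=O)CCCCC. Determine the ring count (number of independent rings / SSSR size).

0

In SMILES, each pair of matching ring-closure digits denotes one ring-closing bond; the number of such bonds equals the number of independent rings.
Ring-closure bonds here: 0.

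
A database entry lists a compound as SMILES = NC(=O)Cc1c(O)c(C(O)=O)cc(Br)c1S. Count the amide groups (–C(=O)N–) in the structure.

1

The amide motif appears at heavy-atom position 2 in the SMILES.
Other groups present: 1 carboxylic acid, 1 hydroxyl, 1 thiol.
Amide count: 1.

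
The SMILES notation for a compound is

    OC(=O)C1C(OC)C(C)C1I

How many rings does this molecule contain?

In SMILES, each pair of matching ring-closure digits denotes one ring-closing bond; the number of such bonds equals the number of independent rings.
Ring-closure bonds here: 1.

1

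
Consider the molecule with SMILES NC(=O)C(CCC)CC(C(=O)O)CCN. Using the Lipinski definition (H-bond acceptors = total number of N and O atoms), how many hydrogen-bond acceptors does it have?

5

N atoms: 2; O atoms: 3.
Lipinski HBA = 2 + 3 = 5.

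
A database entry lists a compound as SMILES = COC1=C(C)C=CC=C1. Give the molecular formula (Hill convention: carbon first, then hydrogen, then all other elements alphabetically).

C8H10O

Walk through each heavy atom and fill implicit hydrogens from standard valence (C 4, N 3, O 2, S 2, halogen 1):
  atom 1: C, bond orders sum to 1 (valence 4) → 3 H
  atom 2: O, bond orders sum to 2 (valence 2) → 0 H
  atom 3: C, bond orders sum to 4 (valence 4) → 0 H
  atom 4: C, bond orders sum to 4 (valence 4) → 0 H
  atom 5: C, bond orders sum to 1 (valence 4) → 3 H
  atom 6: C, bond orders sum to 3 (valence 4) → 1 H
  atom 7: C, bond orders sum to 3 (valence 4) → 1 H
  atom 8: C, bond orders sum to 3 (valence 4) → 1 H
  atom 9: C, bond orders sum to 3 (valence 4) → 1 H
Totals → C:8, H:10, O:1.
In Hill order: C8H10O.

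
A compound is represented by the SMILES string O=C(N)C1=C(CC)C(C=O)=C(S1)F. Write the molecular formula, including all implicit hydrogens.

Walk through each heavy atom and fill implicit hydrogens from standard valence (C 4, N 3, O 2, S 2, halogen 1):
  atom 1: O, bond orders sum to 2 (valence 2) → 0 H
  atom 2: C, bond orders sum to 4 (valence 4) → 0 H
  atom 3: N, bond orders sum to 1 (valence 3) → 2 H
  atom 4: C, bond orders sum to 4 (valence 4) → 0 H
  atom 5: C, bond orders sum to 4 (valence 4) → 0 H
  atom 6: C, bond orders sum to 2 (valence 4) → 2 H
  atom 7: C, bond orders sum to 1 (valence 4) → 3 H
  atom 8: C, bond orders sum to 4 (valence 4) → 0 H
  atom 9: C, bond orders sum to 3 (valence 4) → 1 H
  atom 10: O, bond orders sum to 2 (valence 2) → 0 H
  atom 11: C, bond orders sum to 4 (valence 4) → 0 H
  atom 12: S, bond orders sum to 2 (valence 2) → 0 H
  atom 13: F (halogen, monovalent) → 0 H
Totals → C:8, H:8, F:1, N:1, O:2, S:1.

C8H8FNO2S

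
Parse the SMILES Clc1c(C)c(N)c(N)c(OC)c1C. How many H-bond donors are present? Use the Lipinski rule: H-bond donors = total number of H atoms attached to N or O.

4

Donors: find every N or O and count the H atoms it carries.
  atom 6 (N): bond orders sum to 1 → 2 H
  atom 8 (N): bond orders sum to 1 → 2 H
  atom 10 (O): bond orders sum to 2 → 0 H
Lipinski HBD = 4.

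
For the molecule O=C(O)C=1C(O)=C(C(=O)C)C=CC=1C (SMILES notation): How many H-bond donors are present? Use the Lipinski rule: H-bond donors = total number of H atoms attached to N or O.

Donors: find every N or O and count the H atoms it carries.
  atom 1 (O): bond orders sum to 2 → 0 H
  atom 3 (O): bond orders sum to 1 → 1 H
  atom 6 (O): bond orders sum to 1 → 1 H
  atom 9 (O): bond orders sum to 2 → 0 H
Lipinski HBD = 2.

2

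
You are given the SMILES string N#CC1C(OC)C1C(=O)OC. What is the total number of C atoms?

Count every carbon token in the SMILES (each C, including those in ring-closure positions and inside branches).
Carbon count: 7.

7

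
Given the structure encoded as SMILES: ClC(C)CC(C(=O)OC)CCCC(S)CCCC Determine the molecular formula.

Walk through each heavy atom and fill implicit hydrogens from standard valence (C 4, N 3, O 2, S 2, halogen 1):
  atom 1: Cl (halogen, monovalent) → 0 H
  atom 2: C, bond orders sum to 3 (valence 4) → 1 H
  atom 3: C, bond orders sum to 1 (valence 4) → 3 H
  atom 4: C, bond orders sum to 2 (valence 4) → 2 H
  atom 5: C, bond orders sum to 3 (valence 4) → 1 H
  atom 6: C, bond orders sum to 4 (valence 4) → 0 H
  atom 7: O, bond orders sum to 2 (valence 2) → 0 H
  atom 8: O, bond orders sum to 2 (valence 2) → 0 H
  atom 9: C, bond orders sum to 1 (valence 4) → 3 H
  atom 10: C, bond orders sum to 2 (valence 4) → 2 H
  atom 11: C, bond orders sum to 2 (valence 4) → 2 H
  atom 12: C, bond orders sum to 2 (valence 4) → 2 H
  atom 13: C, bond orders sum to 3 (valence 4) → 1 H
  atom 14: S, bond orders sum to 1 (valence 2) → 1 H
  atom 15: C, bond orders sum to 2 (valence 4) → 2 H
  atom 16: C, bond orders sum to 2 (valence 4) → 2 H
  atom 17: C, bond orders sum to 2 (valence 4) → 2 H
  atom 18: C, bond orders sum to 1 (valence 4) → 3 H
Totals → C:14, H:27, Cl:1, O:2, S:1.
In Hill order: C14H27ClO2S.

C14H27ClO2S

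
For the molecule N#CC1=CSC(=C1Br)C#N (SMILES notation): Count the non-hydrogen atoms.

Every atom symbol written in the SMILES (organic subset) is one heavy atom; implicit H are not written.
Heavy atoms by element → Br:1, C:6, N:2, S:1.
Total: 10.

10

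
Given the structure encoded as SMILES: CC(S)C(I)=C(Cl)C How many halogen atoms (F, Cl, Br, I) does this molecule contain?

2

Halogen atoms appear at heavy-atom positions 5, 7 (1×Cl, 1×I).
Other groups present: 1 alkene, 1 thiol.
Halogen count: 2.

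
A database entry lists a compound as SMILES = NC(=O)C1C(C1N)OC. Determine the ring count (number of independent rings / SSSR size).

In SMILES, each pair of matching ring-closure digits denotes one ring-closing bond; the number of such bonds equals the number of independent rings.
Ring-closure bonds here: 1.

1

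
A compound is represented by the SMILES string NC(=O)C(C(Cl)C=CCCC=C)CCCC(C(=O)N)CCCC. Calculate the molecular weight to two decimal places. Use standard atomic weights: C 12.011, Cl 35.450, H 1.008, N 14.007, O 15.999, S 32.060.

342.91 g/mol

First, the molecular formula is C18H31ClN2O2 (counting implicit H from valence).
  C: 18 × 12.011 = 216.198
  Cl: 1 × 35.450 = 35.450
  H: 31 × 1.008 = 31.248
  N: 2 × 14.007 = 28.014
  O: 2 × 15.999 = 31.998
Sum: 18×12.011 + 1×35.450 + 31×1.008 + 2×14.007 + 2×15.999 = 342.908 → 342.91 g/mol.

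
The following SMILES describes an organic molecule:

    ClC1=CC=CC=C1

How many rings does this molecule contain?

In SMILES, each pair of matching ring-closure digits denotes one ring-closing bond; the number of such bonds equals the number of independent rings.
Ring-closure bonds here: 1.

1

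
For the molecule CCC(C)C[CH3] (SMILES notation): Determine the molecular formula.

Walk through each heavy atom and fill implicit hydrogens from standard valence (C 4, N 3, O 2, S 2, halogen 1):
  atom 1: C, bond orders sum to 1 (valence 4) → 3 H
  atom 2: C, bond orders sum to 2 (valence 4) → 2 H
  atom 3: C, bond orders sum to 3 (valence 4) → 1 H
  atom 4: C, bond orders sum to 1 (valence 4) → 3 H
  atom 5: C, bond orders sum to 2 (valence 4) → 2 H
  atom 6: C with explicit H count 3
Totals → C:6, H:14.

C6H14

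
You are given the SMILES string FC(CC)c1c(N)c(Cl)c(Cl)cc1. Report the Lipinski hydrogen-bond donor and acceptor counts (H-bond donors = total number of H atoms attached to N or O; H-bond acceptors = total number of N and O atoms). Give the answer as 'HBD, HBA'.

2, 1

Donors: find every N or O and count the H atoms it carries.
  atom 7 (N): bond orders sum to 1 → 2 H
Lipinski HBD = 2.
Acceptors: N atoms = 1, O atoms = 0 → HBA = 1.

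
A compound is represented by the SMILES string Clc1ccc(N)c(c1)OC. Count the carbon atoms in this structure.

7

Count every carbon token in the SMILES (each C, including those in ring-closure positions and inside branches).
Carbon count: 7.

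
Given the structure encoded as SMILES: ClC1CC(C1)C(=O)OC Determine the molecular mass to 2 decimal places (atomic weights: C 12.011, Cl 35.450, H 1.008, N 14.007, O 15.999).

First, the molecular formula is C6H9ClO2 (counting implicit H from valence).
  C: 6 × 12.011 = 72.066
  Cl: 1 × 35.450 = 35.450
  H: 9 × 1.008 = 9.072
  O: 2 × 15.999 = 31.998
Sum: 6×12.011 + 1×35.450 + 9×1.008 + 2×15.999 = 148.586 → 148.59 g/mol.

148.59 g/mol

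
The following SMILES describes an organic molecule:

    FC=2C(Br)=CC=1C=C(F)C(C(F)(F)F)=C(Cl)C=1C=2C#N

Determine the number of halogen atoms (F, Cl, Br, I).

Halogen atoms appear at heavy-atom positions 1, 4, 9, 12, 13, 14, 16 (1×Br, 1×Cl, 5×F).
Other groups present: 1 nitrile.
Halogen count: 7.

7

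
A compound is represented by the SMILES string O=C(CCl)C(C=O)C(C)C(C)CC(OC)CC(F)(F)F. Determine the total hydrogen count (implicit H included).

Walk through each heavy atom and fill implicit hydrogens from standard valence (C 4, N 3, O 2, S 2, halogen 1):
  atom 1: O, bond orders sum to 2 (valence 2) → 0 H
  atom 2: C, bond orders sum to 4 (valence 4) → 0 H
  atom 3: C, bond orders sum to 2 (valence 4) → 2 H
  atom 4: Cl (halogen, monovalent) → 0 H
  atom 5: C, bond orders sum to 3 (valence 4) → 1 H
  atom 6: C, bond orders sum to 3 (valence 4) → 1 H
  atom 7: O, bond orders sum to 2 (valence 2) → 0 H
  atom 8: C, bond orders sum to 3 (valence 4) → 1 H
  atom 9: C, bond orders sum to 1 (valence 4) → 3 H
  atom 10: C, bond orders sum to 3 (valence 4) → 1 H
  atom 11: C, bond orders sum to 1 (valence 4) → 3 H
  atom 12: C, bond orders sum to 2 (valence 4) → 2 H
  atom 13: C, bond orders sum to 3 (valence 4) → 1 H
  atom 14: O, bond orders sum to 2 (valence 2) → 0 H
  atom 15: C, bond orders sum to 1 (valence 4) → 3 H
  atom 16: C, bond orders sum to 2 (valence 4) → 2 H
  atom 17: C, bond orders sum to 4 (valence 4) → 0 H
  atom 18: F (halogen, monovalent) → 0 H
  atom 19: F (halogen, monovalent) → 0 H
  atom 20: F (halogen, monovalent) → 0 H
Total hydrogens: 20.

20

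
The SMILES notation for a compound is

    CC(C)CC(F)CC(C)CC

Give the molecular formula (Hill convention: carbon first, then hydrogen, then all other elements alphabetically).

Walk through each heavy atom and fill implicit hydrogens from standard valence (C 4, N 3, O 2, S 2, halogen 1):
  atom 1: C, bond orders sum to 1 (valence 4) → 3 H
  atom 2: C, bond orders sum to 3 (valence 4) → 1 H
  atom 3: C, bond orders sum to 1 (valence 4) → 3 H
  atom 4: C, bond orders sum to 2 (valence 4) → 2 H
  atom 5: C, bond orders sum to 3 (valence 4) → 1 H
  atom 6: F (halogen, monovalent) → 0 H
  atom 7: C, bond orders sum to 2 (valence 4) → 2 H
  atom 8: C, bond orders sum to 3 (valence 4) → 1 H
  atom 9: C, bond orders sum to 1 (valence 4) → 3 H
  atom 10: C, bond orders sum to 2 (valence 4) → 2 H
  atom 11: C, bond orders sum to 1 (valence 4) → 3 H
Totals → C:10, H:21, F:1.

C10H21F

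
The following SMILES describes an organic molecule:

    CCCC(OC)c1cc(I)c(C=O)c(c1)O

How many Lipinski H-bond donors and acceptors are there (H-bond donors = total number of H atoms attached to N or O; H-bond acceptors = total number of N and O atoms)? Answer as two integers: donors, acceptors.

1, 3

Donors: find every N or O and count the H atoms it carries.
  atom 5 (O): bond orders sum to 2 → 0 H
  atom 13 (O): bond orders sum to 2 → 0 H
  atom 16 (O): bond orders sum to 1 → 1 H
Lipinski HBD = 1.
Acceptors: N atoms = 0, O atoms = 3 → HBA = 3.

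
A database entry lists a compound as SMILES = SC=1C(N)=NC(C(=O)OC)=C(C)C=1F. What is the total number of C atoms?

Count every carbon token in the SMILES (each C, including those in ring-closure positions and inside branches).
Carbon count: 8.

8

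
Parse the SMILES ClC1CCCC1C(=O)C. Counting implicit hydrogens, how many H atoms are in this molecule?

Walk through each heavy atom and fill implicit hydrogens from standard valence (C 4, N 3, O 2, S 2, halogen 1):
  atom 1: Cl (halogen, monovalent) → 0 H
  atom 2: C, bond orders sum to 3 (valence 4) → 1 H
  atom 3: C, bond orders sum to 2 (valence 4) → 2 H
  atom 4: C, bond orders sum to 2 (valence 4) → 2 H
  atom 5: C, bond orders sum to 2 (valence 4) → 2 H
  atom 6: C, bond orders sum to 3 (valence 4) → 1 H
  atom 7: C, bond orders sum to 4 (valence 4) → 0 H
  atom 8: O, bond orders sum to 2 (valence 2) → 0 H
  atom 9: C, bond orders sum to 1 (valence 4) → 3 H
Total hydrogens: 11.

11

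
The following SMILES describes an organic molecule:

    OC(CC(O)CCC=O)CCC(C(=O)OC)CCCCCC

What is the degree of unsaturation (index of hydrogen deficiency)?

Molecular formula: C17H32O5.
DoU = (2C + 2 + N − H − X) / 2, where X is the halogen count and O/S are ignored.
    = (2·17 + 2 + 0 − 32 − 0) / 2 = 4 / 2 = 2.

2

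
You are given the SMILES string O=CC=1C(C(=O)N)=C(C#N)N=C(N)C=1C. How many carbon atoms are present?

9

Count every carbon token in the SMILES (each C, including those in ring-closure positions and inside branches).
Carbon count: 9.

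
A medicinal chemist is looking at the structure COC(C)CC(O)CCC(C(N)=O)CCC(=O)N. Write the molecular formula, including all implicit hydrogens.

Walk through each heavy atom and fill implicit hydrogens from standard valence (C 4, N 3, O 2, S 2, halogen 1):
  atom 1: C, bond orders sum to 1 (valence 4) → 3 H
  atom 2: O, bond orders sum to 2 (valence 2) → 0 H
  atom 3: C, bond orders sum to 3 (valence 4) → 1 H
  atom 4: C, bond orders sum to 1 (valence 4) → 3 H
  atom 5: C, bond orders sum to 2 (valence 4) → 2 H
  atom 6: C, bond orders sum to 3 (valence 4) → 1 H
  atom 7: O, bond orders sum to 1 (valence 2) → 1 H
  atom 8: C, bond orders sum to 2 (valence 4) → 2 H
  atom 9: C, bond orders sum to 2 (valence 4) → 2 H
  atom 10: C, bond orders sum to 3 (valence 4) → 1 H
  atom 11: C, bond orders sum to 4 (valence 4) → 0 H
  atom 12: N, bond orders sum to 1 (valence 3) → 2 H
  atom 13: O, bond orders sum to 2 (valence 2) → 0 H
  atom 14: C, bond orders sum to 2 (valence 4) → 2 H
  atom 15: C, bond orders sum to 2 (valence 4) → 2 H
  atom 16: C, bond orders sum to 4 (valence 4) → 0 H
  atom 17: O, bond orders sum to 2 (valence 2) → 0 H
  atom 18: N, bond orders sum to 1 (valence 3) → 2 H
Totals → C:12, H:24, N:2, O:4.

C12H24N2O4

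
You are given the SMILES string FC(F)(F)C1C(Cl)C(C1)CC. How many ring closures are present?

In SMILES, each pair of matching ring-closure digits denotes one ring-closing bond; the number of such bonds equals the number of independent rings.
Ring-closure bonds here: 1.

1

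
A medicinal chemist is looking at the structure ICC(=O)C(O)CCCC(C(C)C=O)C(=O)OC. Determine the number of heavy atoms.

Every atom symbol written in the SMILES (organic subset) is one heavy atom; implicit H are not written.
Heavy atoms by element → C:12, I:1, O:5.
Total: 18.

18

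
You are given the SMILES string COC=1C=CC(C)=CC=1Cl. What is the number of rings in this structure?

In SMILES, each pair of matching ring-closure digits denotes one ring-closing bond; the number of such bonds equals the number of independent rings.
Ring-closure bonds here: 1.

1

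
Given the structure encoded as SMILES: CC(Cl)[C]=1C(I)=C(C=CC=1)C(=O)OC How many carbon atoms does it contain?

10

Count every carbon token in the SMILES (each C, including those in ring-closure positions and inside branches).
Carbon count: 10.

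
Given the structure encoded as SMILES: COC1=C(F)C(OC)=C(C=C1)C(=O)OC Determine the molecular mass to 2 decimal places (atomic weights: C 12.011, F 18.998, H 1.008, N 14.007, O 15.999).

First, the molecular formula is C10H11FO4 (counting implicit H from valence).
  C: 10 × 12.011 = 120.110
  F: 1 × 18.998 = 18.998
  H: 11 × 1.008 = 11.088
  O: 4 × 15.999 = 63.996
Sum: 10×12.011 + 1×18.998 + 11×1.008 + 4×15.999 = 214.192 → 214.19 g/mol.

214.19 g/mol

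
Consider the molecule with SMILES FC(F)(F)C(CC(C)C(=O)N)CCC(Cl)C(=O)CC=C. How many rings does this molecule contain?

0

In SMILES, each pair of matching ring-closure digits denotes one ring-closing bond; the number of such bonds equals the number of independent rings.
Ring-closure bonds here: 0.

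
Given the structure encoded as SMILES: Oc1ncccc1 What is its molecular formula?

C5H5NO

Walk through each heavy atom and fill implicit hydrogens from standard valence (C 4, N 3, O 2, S 2, halogen 1); for lowercase aromatic atoms, an aromatic c carries 1 H when it has two neighbours and 0 H with three, and aromatic n carries 0 H:
  atom 1: O, bond orders sum to 1 (valence 2) → 1 H
  atom 2: aromatic c, 3 neighbours → 0 H
  atom 3: aromatic n, 2 neighbours → 0 H
  atom 4: aromatic c, 2 neighbours → 1 H
  atom 5: aromatic c, 2 neighbours → 1 H
  atom 6: aromatic c, 2 neighbours → 1 H
  atom 7: aromatic c, 2 neighbours → 1 H
Totals → C:5, H:5, N:1, O:1.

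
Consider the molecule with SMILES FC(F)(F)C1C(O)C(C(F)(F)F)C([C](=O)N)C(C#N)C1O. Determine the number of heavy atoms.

21

Every atom symbol written in the SMILES (organic subset) is one heavy atom; implicit H are not written.
Heavy atoms by element → C:10, F:6, N:2, O:3.
Total: 21.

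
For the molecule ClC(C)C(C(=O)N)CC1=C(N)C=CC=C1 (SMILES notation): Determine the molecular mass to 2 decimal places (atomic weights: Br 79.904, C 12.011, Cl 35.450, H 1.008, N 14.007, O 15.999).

First, the molecular formula is C11H15ClN2O (counting implicit H from valence).
  C: 11 × 12.011 = 132.121
  Cl: 1 × 35.450 = 35.450
  H: 15 × 1.008 = 15.120
  N: 2 × 14.007 = 28.014
  O: 1 × 15.999 = 15.999
Sum: 11×12.011 + 1×35.450 + 15×1.008 + 2×14.007 + 1×15.999 = 226.704 → 226.70 g/mol.

226.70 g/mol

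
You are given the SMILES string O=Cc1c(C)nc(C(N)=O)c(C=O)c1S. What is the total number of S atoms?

Scan the SMILES for S atoms (remember two-letter symbols like Cl and Br are single atoms).
Sulfur count: 1.

1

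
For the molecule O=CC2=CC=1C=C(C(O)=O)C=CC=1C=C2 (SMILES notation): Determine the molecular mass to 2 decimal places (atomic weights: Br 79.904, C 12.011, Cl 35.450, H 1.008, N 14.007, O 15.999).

200.19 g/mol

First, the molecular formula is C12H8O3 (counting implicit H from valence).
  C: 12 × 12.011 = 144.132
  H: 8 × 1.008 = 8.064
  O: 3 × 15.999 = 47.997
Sum: 12×12.011 + 8×1.008 + 3×15.999 = 200.193 → 200.19 g/mol.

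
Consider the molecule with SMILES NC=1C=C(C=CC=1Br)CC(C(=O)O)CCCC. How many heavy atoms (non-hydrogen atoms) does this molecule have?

17

Every atom symbol written in the SMILES (organic subset) is one heavy atom; implicit H are not written.
Heavy atoms by element → Br:1, C:13, N:1, O:2.
Total: 17.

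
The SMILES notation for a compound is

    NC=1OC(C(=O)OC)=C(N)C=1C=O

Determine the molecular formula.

Walk through each heavy atom and fill implicit hydrogens from standard valence (C 4, N 3, O 2, S 2, halogen 1):
  atom 1: N, bond orders sum to 1 (valence 3) → 2 H
  atom 2: C, bond orders sum to 4 (valence 4) → 0 H
  atom 3: O, bond orders sum to 2 (valence 2) → 0 H
  atom 4: C, bond orders sum to 4 (valence 4) → 0 H
  atom 5: C, bond orders sum to 4 (valence 4) → 0 H
  atom 6: O, bond orders sum to 2 (valence 2) → 0 H
  atom 7: O, bond orders sum to 2 (valence 2) → 0 H
  atom 8: C, bond orders sum to 1 (valence 4) → 3 H
  atom 9: C, bond orders sum to 4 (valence 4) → 0 H
  atom 10: N, bond orders sum to 1 (valence 3) → 2 H
  atom 11: C, bond orders sum to 4 (valence 4) → 0 H
  atom 12: C, bond orders sum to 3 (valence 4) → 1 H
  atom 13: O, bond orders sum to 2 (valence 2) → 0 H
Totals → C:7, H:8, N:2, O:4.
In Hill order: C7H8N2O4.

C7H8N2O4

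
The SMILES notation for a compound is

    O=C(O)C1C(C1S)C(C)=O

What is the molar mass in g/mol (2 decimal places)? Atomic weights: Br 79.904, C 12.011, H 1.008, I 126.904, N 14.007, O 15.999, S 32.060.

First, the molecular formula is C6H8O3S (counting implicit H from valence).
  C: 6 × 12.011 = 72.066
  H: 8 × 1.008 = 8.064
  O: 3 × 15.999 = 47.997
  S: 1 × 32.060 = 32.060
Sum: 6×12.011 + 8×1.008 + 3×15.999 + 1×32.060 = 160.187 → 160.19 g/mol.

160.19 g/mol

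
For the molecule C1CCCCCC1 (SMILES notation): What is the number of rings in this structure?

In SMILES, each pair of matching ring-closure digits denotes one ring-closing bond; the number of such bonds equals the number of independent rings.
Ring-closure bonds here: 1.

1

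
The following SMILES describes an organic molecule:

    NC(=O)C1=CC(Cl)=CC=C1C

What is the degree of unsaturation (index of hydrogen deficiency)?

Molecular formula: C8H8ClNO.
DoU = (2C + 2 + N − H − X) / 2, where X is the halogen count and O/S are ignored.
    = (2·8 + 2 + 1 − 8 − 1) / 2 = 10 / 2 = 5.

5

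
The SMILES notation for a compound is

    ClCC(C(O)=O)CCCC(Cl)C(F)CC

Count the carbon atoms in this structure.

10

Count every carbon token in the SMILES (each C, including those in ring-closure positions and inside branches).
Carbon count: 10.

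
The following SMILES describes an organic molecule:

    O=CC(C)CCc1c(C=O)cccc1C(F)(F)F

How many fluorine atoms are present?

Scan the SMILES for F atoms (remember two-letter symbols like Cl and Br are single atoms).
Fluorine count: 3.

3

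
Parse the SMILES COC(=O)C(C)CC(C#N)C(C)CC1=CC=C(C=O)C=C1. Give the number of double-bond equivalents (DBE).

Degree of unsaturation = (number of rings) + (number of π bonds).
Ring closures in the SMILES: 1.
π bonds: 5 double bonds (each 1 DoU), 1 triple bond (each 2 DoU) → 7 DoU from unsaturation.
Total DoU = 1 + 7 = 8.

8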